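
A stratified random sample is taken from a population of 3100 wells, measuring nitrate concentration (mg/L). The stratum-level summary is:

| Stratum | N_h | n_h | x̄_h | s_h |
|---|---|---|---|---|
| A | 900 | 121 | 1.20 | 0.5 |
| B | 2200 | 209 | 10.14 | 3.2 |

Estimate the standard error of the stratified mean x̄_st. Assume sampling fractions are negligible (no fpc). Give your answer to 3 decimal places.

V̂(x̄_st) = Σ W_h² s_h²/n_h, with W_h = N_h/N and N = 3100:
  stratum A: (900/3100)²·0.5²/121 = 0.000174147
  stratum B: (2200/3100)²·3.2²/209 = 0.0246761
V̂(x̄_st) = 0.0248502
SE(x̄_st) = √0.0248502 = 0.157639

SE(x̄_st) ≈ 0.158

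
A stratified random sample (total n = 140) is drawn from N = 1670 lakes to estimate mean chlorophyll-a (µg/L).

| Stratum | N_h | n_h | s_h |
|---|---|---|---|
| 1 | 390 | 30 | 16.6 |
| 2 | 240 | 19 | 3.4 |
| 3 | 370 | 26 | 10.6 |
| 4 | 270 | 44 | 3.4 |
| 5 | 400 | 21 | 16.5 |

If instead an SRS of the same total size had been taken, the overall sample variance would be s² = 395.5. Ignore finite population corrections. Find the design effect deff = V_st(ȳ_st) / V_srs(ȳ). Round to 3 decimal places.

V̂(ȳ_st) = Σ W_h² s_h²/n_h, with W_h = N_h/N and N = 1670:
  stratum 1: (390/1670)²·16.6²/30 = 0.500946
  stratum 2: (240/1670)²·3.4²/19 = 0.0125659
  stratum 3: (370/1670)²·10.6²/26 = 0.212133
  stratum 4: (270/1670)²·3.4²/44 = 0.00686752
  stratum 5: (400/1670)²·16.5²/21 = 0.743765
V_st = 1.47628
V_srs = s²/n = 395.5/140 = 2.825
deff = V_st / V_srs = 1.47628/2.825 = 0.5226

deff ≈ 0.523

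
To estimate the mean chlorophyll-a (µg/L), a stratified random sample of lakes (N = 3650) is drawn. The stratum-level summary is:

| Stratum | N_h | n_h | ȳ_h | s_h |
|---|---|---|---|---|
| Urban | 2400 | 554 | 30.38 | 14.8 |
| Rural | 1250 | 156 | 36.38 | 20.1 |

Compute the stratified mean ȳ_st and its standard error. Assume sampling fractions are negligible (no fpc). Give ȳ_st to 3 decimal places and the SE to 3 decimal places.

ȳ_st = Σ W_h ȳ_h = (2400·30.38 + 1250·36.38)/3650 = 32.43479
V̂(ȳ_st) = Σ W_h² s_h²/n_h, with W_h = N_h/N and N = 3650:
  stratum Urban: (2400/3650)²·14.8²/554 = 0.170943
  stratum Rural: (1250/3650)²·20.1²/156 = 0.30374
V̂(ȳ_st) = 0.474683
SE(ȳ_st) = √0.474683 = 0.688972

ȳ_st ≈ 32.435, SE ≈ 0.689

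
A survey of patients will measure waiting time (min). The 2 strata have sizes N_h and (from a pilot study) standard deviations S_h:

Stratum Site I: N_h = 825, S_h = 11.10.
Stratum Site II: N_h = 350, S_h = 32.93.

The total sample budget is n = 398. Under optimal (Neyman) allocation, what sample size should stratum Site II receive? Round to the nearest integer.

Neyman allocation: n_h = n · N_h S_h / Σ N_i S_i, with n = 398.
  stratum Site I: N_h·S_h = 825·11.10 = 9157.50
  stratum Site II: N_h·S_h = 350·32.93 = 11525.50
Σ N_h S_h = 20683.00
n for stratum Site II = 398·11525.50/20683.00 = 221.784 → 222

222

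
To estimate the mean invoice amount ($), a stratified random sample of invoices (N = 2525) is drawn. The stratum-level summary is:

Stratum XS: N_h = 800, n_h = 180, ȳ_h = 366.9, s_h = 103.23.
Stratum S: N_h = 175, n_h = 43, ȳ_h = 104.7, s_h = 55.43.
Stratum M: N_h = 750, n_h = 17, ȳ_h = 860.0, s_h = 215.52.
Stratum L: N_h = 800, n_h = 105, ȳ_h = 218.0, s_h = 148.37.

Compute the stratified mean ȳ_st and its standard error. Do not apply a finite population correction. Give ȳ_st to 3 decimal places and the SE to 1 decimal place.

ȳ_st ≈ 448.017, SE ≈ 16.4

ȳ_st = Σ W_h ȳ_h = (800·366.9 + 175·104.7 + 750·860.0 + 800·218.0)/2525 = 448.01683
V̂(ȳ_st) = Σ W_h² s_h²/n_h, with W_h = N_h/N and N = 2525:
  stratum XS: (800/2525)²·103.23²/180 = 5.94287
  stratum S: (175/2525)²·55.43²/43 = 0.343222
  stratum M: (750/2525)²·215.52²/17 = 241.06
  stratum L: (800/2525)²·148.37²/105 = 21.0455
V̂(ȳ_st) = 268.392
SE(ȳ_st) = √268.392 = 16.3827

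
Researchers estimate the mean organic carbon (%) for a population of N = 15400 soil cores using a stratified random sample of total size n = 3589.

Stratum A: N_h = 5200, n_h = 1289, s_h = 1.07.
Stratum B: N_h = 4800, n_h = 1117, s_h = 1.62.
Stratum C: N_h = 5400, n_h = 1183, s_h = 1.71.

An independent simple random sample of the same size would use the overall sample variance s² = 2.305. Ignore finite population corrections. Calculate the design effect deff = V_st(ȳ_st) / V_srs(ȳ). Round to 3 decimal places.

deff ≈ 0.986

V̂(ȳ_st) = Σ W_h² s_h²/n_h, with W_h = N_h/N and N = 15400:
  stratum A: (5200/15400)²·1.07²/1289 = 0.00010127
  stratum B: (4800/15400)²·1.62²/1117 = 0.000228254
  stratum C: (5400/15400)²·1.71²/1183 = 0.000303916
V_st = 0.00063344
V_srs = s²/n = 2.305/3589 = 0.00064224
deff = V_st / V_srs = 0.00063344/0.00064224 = 0.9863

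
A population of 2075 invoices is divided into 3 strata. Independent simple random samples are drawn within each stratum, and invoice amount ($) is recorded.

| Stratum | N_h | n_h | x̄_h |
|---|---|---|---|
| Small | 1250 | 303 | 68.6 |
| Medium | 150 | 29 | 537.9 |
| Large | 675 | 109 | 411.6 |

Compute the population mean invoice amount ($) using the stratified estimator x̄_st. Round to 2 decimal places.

x̄_st ≈ 214.10

N = Σ N_h = 2075. Stratum weights W_h = N_h/N.
x̄_st = (1250·68.6 + 150·537.9 + 675·411.6) / 2075 = 214.1036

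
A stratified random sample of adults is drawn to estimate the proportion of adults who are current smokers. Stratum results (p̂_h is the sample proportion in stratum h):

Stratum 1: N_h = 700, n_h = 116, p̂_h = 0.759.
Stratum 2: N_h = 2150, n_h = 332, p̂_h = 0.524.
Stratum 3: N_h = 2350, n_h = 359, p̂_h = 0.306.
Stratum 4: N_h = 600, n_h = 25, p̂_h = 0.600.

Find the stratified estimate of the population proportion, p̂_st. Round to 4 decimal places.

N = 5800; stratum weights W_h = N_h/N.
p̂_st = Σ W_h p̂_h = (700·0.759 + 2150·0.524 + 2350·0.306 + 600·0.600)/5800 = 0.47190

p̂_st ≈ 0.4719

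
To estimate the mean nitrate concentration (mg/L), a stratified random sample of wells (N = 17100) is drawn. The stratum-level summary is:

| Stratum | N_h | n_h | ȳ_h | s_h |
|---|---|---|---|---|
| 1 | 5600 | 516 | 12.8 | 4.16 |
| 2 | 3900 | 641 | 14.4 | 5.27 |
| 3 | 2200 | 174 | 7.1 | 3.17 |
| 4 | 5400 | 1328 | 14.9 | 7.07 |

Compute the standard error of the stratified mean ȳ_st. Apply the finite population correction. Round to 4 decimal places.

V̂(ȳ_st) = Σ W_h² (1 − n_h/N_h) s_h²/n_h, with W_h = N_h/N and N = 17100:
  stratum 1: (5600/17100)²·(1 − 516/5600)·4.16²/516 = 0.00326541
  stratum 2: (3900/17100)²·(1 − 641/3900)·5.27²/641 = 0.0018833
  stratum 3: (2200/17100)²·(1 − 174/2200)·3.17²/174 = 0.000880317
  stratum 4: (5400/17100)²·(1 − 1328/5400)·7.07²/1328 = 0.00283041
V̂(ȳ_st) = 0.00885945
SE(ȳ_st) = √0.00885945 = 0.0941246

SE(ȳ_st) ≈ 0.0941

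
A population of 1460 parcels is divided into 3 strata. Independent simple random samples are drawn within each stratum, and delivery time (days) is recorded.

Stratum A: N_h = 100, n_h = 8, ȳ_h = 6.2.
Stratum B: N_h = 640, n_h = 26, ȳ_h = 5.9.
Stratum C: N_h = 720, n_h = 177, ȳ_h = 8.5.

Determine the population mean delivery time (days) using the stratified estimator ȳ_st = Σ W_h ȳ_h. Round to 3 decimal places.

N = Σ N_h = 1460. Stratum weights W_h = N_h/N.
ȳ_st = (100·6.2 + 640·5.9 + 720·8.5) / 1460 = 7.20274

ȳ_st ≈ 7.203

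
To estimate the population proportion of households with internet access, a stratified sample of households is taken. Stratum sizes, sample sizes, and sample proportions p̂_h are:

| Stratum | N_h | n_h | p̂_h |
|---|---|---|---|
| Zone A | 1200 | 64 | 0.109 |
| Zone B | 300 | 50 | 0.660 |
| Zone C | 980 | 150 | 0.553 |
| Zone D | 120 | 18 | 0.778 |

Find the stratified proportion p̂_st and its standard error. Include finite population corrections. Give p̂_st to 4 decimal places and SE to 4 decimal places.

p̂_st ≈ 0.3708, SE ≈ 0.0241

N = 2600; stratum weights W_h = N_h/N.
p̂_st = Σ W_h p̂_h = (1200·0.109 + 300·0.660 + 980·0.553 + 120·0.778)/2600 = 0.37081
V̂(p̂_st) = Σ W_h² (1 − n_h/N_h) p̂_h(1−p̂_h)/(n_h−1):
  stratum Zone A: (1200/2600)²·(1 − 64/1200)·0.109·0.891/63 = 0.000310868
  stratum Zone B: (300/2600)²·(1 − 50/300)·0.660·0.340/49 = 5.08091e-05
  stratum Zone C: (980/2600)²·(1 − 150/980)·0.553·0.447/149 = 0.00019962
  stratum Zone D: (120/2600)²·(1 − 18/120)·0.778·0.222/17 = 1.83958e-05
V̂(p̂_st) = 0.000579693; SE = √V̂ = 0.0240768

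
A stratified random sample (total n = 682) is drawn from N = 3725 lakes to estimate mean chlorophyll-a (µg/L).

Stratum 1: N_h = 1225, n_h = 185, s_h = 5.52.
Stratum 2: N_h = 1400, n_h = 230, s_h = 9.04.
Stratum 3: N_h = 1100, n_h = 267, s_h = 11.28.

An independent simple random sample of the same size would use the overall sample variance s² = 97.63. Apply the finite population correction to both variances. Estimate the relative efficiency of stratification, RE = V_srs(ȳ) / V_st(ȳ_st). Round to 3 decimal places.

RE ≈ 1.321

V̂(ȳ_st) = Σ W_h² (1 − n_h/N_h) s_h²/n_h, with W_h = N_h/N and N = 3725:
  stratum 1: (1225/3725)²·(1 − 185/1225)·5.52²/185 = 0.0151225
  stratum 2: (1400/3725)²·(1 − 230/1400)·9.04²/230 = 0.0419441
  stratum 3: (1100/3725)²·(1 − 267/1100)·11.28²/267 = 0.0314697
V_st = 0.0885362
V_srs = (1 − 682/3725)·97.63/682 = 0.116943
Relative efficiency = V_srs / V_st = 0.116943/0.0885362 = 1.3209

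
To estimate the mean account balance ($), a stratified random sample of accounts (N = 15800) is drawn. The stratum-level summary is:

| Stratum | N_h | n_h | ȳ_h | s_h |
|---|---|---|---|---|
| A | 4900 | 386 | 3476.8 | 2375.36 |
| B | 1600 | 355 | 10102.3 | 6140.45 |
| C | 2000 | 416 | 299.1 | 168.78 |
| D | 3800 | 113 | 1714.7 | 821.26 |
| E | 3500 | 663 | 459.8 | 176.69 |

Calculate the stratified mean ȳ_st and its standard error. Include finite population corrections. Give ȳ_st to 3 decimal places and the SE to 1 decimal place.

ȳ_st ≈ 2653.377, SE ≈ 49.8

ȳ_st = Σ W_h ȳ_h = (4900·3476.8 + 1600·10102.3 + 2000·299.1 + 3800·1714.7 + 3500·459.8)/15800 = 2653.37722
V̂(ȳ_st) = Σ W_h² (1 − n_h/N_h) s_h²/n_h, with W_h = N_h/N and N = 15800:
  stratum A: (4900/15800)²·(1 − 386/4900)·2375.36²/386 = 1295.13
  stratum B: (1600/15800)²·(1 − 355/1600)·6140.45²/355 = 847.515
  stratum C: (2000/15800)²·(1 − 416/2000)·168.78²/416 = 0.869
  stratum D: (3800/15800)²·(1 − 113/3800)·821.26²/113 = 334.985
  stratum E: (3500/15800)²·(1 − 663/3500)·176.69²/663 = 1.87294
V̂(ȳ_st) = 2480.38
SE(ȳ_st) = √2480.38 = 49.8034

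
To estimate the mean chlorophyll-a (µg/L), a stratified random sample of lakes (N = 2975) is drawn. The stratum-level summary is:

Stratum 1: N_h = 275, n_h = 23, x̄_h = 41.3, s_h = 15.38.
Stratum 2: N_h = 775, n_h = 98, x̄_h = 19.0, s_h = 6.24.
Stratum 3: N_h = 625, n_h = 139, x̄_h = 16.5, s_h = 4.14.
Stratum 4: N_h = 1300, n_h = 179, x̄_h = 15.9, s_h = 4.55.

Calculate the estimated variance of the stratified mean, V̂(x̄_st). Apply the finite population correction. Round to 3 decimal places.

V̂(x̄_st) ≈ 0.127

V̂(x̄_st) = Σ W_h² (1 − n_h/N_h) s_h²/n_h, with W_h = N_h/N and N = 2975:
  stratum 1: (275/2975)²·(1 − 23/275)·15.38²/23 = 0.0805275
  stratum 2: (775/2975)²·(1 − 98/775)·6.24²/98 = 0.0235537
  stratum 3: (625/2975)²·(1 − 139/625)·4.14²/139 = 0.00423183
  stratum 4: (1300/2975)²·(1 − 179/1300)·4.55²/179 = 0.0190434
V̂(x̄_st) = 0.127356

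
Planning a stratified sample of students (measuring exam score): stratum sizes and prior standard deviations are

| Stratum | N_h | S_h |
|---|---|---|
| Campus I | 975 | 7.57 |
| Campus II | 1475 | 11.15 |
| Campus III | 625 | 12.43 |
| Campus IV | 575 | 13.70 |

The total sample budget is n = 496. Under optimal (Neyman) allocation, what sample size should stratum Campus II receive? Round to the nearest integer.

207

Neyman allocation: n_h = n · N_h S_h / Σ N_i S_i, with n = 496.
  stratum Campus I: N_h·S_h = 975·7.57 = 7380.75
  stratum Campus II: N_h·S_h = 1475·11.15 = 16446.25
  stratum Campus III: N_h·S_h = 625·12.43 = 7768.75
  stratum Campus IV: N_h·S_h = 575·13.70 = 7877.50
Σ N_h S_h = 39473.25
n for stratum Campus II = 496·16446.25/39473.25 = 206.655 → 207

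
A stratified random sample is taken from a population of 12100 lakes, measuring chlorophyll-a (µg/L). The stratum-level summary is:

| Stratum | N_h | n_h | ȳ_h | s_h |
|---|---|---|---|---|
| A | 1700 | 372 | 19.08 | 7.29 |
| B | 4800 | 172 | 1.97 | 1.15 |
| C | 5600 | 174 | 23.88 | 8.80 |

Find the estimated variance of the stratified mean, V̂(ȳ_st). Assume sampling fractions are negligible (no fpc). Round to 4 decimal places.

V̂(ȳ_st) ≈ 0.0994

V̂(ȳ_st) = Σ W_h² s_h²/n_h, with W_h = N_h/N and N = 12100:
  stratum A: (1700/12100)²·7.29²/372 = 0.00281994
  stratum B: (4800/12100)²·1.15²/172 = 0.00120998
  stratum C: (5600/12100)²·8.80²/174 = 0.0953282
V̂(ȳ_st) = 0.0993581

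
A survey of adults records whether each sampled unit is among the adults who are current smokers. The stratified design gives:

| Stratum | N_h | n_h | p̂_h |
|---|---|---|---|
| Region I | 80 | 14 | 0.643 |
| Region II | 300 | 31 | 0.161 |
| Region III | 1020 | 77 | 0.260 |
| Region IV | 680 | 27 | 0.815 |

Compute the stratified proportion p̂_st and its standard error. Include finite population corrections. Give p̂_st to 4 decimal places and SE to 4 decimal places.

p̂_st ≈ 0.4419, SE ≈ 0.0355

N = 2080; stratum weights W_h = N_h/N.
p̂_st = Σ W_h p̂_h = (80·0.643 + 300·0.161 + 1020·0.260 + 680·0.815)/2080 = 0.44189
V̂(p̂_st) = Σ W_h² (1 − n_h/N_h) p̂_h(1−p̂_h)/(n_h−1):
  stratum Region I: (80/2080)²·(1 − 14/80)·0.643·0.357/13 = 2.15498e-05
  stratum Region II: (300/2080)²·(1 − 31/300)·0.161·0.839/30 = 8.39873e-05
  stratum Region III: (1020/2080)²·(1 − 77/1020)·0.260·0.740/76 = 0.000562829
  stratum Region IV: (680/2080)²·(1 − 27/680)·0.815·0.185/26 = 0.000595184
V̂(p̂_st) = 0.00126355; SE = √V̂ = 0.0355465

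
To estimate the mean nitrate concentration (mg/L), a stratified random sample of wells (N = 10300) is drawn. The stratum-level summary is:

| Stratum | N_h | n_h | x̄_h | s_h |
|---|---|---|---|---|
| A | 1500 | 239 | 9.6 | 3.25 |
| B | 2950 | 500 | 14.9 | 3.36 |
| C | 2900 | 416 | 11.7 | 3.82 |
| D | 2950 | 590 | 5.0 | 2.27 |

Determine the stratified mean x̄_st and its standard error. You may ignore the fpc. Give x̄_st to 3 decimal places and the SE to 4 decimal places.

x̄_st = Σ W_h x̄_h = (1500·9.6 + 2950·14.9 + 2900·11.7 + 2950·5.0)/10300 = 10.39175
V̂(x̄_st) = Σ W_h² s_h²/n_h, with W_h = N_h/N and N = 10300:
  stratum A: (1500/10300)²·3.25²/239 = 0.000937296
  stratum B: (2950/10300)²·3.36²/500 = 0.00185216
  stratum C: (2900/10300)²·3.82²/416 = 0.00278071
  stratum D: (2950/10300)²·2.27²/590 = 0.000716423
V̂(x̄_st) = 0.00628658
SE(x̄_st) = √0.00628658 = 0.079288

x̄_st ≈ 10.392, SE ≈ 0.0793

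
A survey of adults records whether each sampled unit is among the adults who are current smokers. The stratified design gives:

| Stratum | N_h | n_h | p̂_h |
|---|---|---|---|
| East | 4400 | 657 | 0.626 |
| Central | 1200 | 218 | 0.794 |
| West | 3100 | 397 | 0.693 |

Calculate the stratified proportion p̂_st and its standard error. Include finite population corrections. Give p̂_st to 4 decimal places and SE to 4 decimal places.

N = 8700; stratum weights W_h = N_h/N.
p̂_st = Σ W_h p̂_h = (4400·0.626 + 1200·0.794 + 3100·0.693)/8700 = 0.67305
V̂(p̂_st) = Σ W_h² (1 − n_h/N_h) p̂_h(1−p̂_h)/(n_h−1):
  stratum East: (4400/8700)²·(1 − 657/4400)·0.626·0.374/656 = 7.76562e-05
  stratum Central: (1200/8700)²·(1 − 218/1200)·0.794·0.206/217 = 1.1735e-05
  stratum West: (3100/8700)²·(1 − 397/3100)·0.693·0.307/396 = 5.94765e-05
V̂(p̂_st) = 0.000148868; SE = √V̂ = 0.0122011

p̂_st ≈ 0.6730, SE ≈ 0.0122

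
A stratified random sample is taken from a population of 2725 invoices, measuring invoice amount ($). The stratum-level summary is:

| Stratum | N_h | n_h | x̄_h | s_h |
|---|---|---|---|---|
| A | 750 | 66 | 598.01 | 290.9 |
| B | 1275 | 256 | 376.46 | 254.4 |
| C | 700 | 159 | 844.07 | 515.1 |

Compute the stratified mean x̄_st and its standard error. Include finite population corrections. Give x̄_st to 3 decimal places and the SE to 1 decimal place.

x̄_st = Σ W_h x̄_h = (750·598.01 + 1275·376.46 + 700·844.07)/2725 = 557.55706
V̂(x̄_st) = Σ W_h² (1 − n_h/N_h) s_h²/n_h, with W_h = N_h/N and N = 2725:
  stratum A: (750/2725)²·(1 − 66/750)·290.9²/66 = 88.5784
  stratum B: (1275/2725)²·(1 − 256/1275)·254.4²/256 = 44.2329
  stratum C: (700/2725)²·(1 − 159/700)·515.1²/159 = 85.1037
V̂(x̄_st) = 217.915
SE(x̄_st) = √217.915 = 14.7619

x̄_st ≈ 557.557, SE ≈ 14.8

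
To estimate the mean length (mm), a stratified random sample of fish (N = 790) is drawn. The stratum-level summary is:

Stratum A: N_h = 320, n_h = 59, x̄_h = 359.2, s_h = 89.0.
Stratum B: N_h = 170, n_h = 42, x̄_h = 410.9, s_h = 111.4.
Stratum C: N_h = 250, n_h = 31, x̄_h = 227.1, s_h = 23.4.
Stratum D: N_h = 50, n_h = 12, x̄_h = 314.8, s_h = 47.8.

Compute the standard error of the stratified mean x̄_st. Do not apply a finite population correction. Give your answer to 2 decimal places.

V̂(x̄_st) = Σ W_h² s_h²/n_h, with W_h = N_h/N and N = 790:
  stratum A: (320/790)²·89.0²/59 = 22.0279
  stratum B: (170/790)²·111.4²/42 = 13.6825
  stratum C: (250/790)²·23.4²/31 = 1.76887
  stratum D: (50/790)²·47.8²/12 = 0.762712
V̂(x̄_st) = 38.242
SE(x̄_st) = √38.242 = 6.18401

SE(x̄_st) ≈ 6.18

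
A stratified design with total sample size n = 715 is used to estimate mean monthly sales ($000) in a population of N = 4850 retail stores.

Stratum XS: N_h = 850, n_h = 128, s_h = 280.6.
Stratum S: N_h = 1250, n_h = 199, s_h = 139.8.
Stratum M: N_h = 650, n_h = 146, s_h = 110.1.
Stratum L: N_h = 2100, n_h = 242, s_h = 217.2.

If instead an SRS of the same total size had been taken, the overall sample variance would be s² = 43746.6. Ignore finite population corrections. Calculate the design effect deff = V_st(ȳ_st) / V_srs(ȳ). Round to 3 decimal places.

deff ≈ 1.037

V̂(ȳ_st) = Σ W_h² s_h²/n_h, with W_h = N_h/N and N = 4850:
  stratum XS: (850/4850)²·280.6²/128 = 18.8938
  stratum S: (1250/4850)²·139.8²/199 = 6.52376
  stratum M: (650/4850)²·110.1²/146 = 1.4913
  stratum L: (2100/4850)²·217.2²/242 = 36.5476
V_st = 63.4565
V_srs = s²/n = 43746.6/715 = 61.1841
deff = V_st / V_srs = 63.4565/61.1841 = 1.0371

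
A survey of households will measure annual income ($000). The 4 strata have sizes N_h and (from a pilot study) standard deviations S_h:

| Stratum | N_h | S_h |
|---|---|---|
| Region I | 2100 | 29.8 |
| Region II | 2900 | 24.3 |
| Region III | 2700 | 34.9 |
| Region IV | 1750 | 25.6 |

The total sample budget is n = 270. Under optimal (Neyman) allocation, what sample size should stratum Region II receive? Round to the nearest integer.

70

Neyman allocation: n_h = n · N_h S_h / Σ N_i S_i, with n = 270.
  stratum Region I: N_h·S_h = 2100·29.8 = 62580.00
  stratum Region II: N_h·S_h = 2900·24.3 = 70470.00
  stratum Region III: N_h·S_h = 2700·34.9 = 94230.00
  stratum Region IV: N_h·S_h = 1750·25.6 = 44800.00
Σ N_h S_h = 272080.00
n for stratum Region II = 270·70470.00/272080.00 = 69.931 → 70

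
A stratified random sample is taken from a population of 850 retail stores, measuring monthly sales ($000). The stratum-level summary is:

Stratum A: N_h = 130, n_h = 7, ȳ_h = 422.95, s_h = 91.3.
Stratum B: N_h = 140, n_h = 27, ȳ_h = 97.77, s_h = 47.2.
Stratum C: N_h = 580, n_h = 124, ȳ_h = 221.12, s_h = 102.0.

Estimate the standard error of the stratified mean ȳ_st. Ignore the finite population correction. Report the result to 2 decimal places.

SE(ȳ_st) ≈ 8.32

V̂(ȳ_st) = Σ W_h² s_h²/n_h, with W_h = N_h/N and N = 850:
  stratum A: (130/850)²·91.3²/7 = 27.8543
  stratum B: (140/850)²·47.2²/27 = 2.2384
  stratum C: (580/850)²·102.0²/124 = 39.0658
V̂(ȳ_st) = 69.1585
SE(ȳ_st) = √69.1585 = 8.31616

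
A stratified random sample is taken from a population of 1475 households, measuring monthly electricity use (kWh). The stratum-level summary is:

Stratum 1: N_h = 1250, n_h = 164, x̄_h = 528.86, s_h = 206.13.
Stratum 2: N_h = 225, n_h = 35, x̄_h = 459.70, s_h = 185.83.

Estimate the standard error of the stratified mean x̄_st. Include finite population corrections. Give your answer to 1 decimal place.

V̂(x̄_st) = Σ W_h² (1 − n_h/N_h) s_h²/n_h, with W_h = N_h/N and N = 1475:
  stratum 1: (1250/1475)²·(1 − 164/1250)·206.13²/164 = 161.657
  stratum 2: (225/1475)²·(1 − 35/225)·185.83²/35 = 19.3872
V̂(x̄_st) = 181.044
SE(x̄_st) = √181.044 = 13.4553

SE(x̄_st) ≈ 13.5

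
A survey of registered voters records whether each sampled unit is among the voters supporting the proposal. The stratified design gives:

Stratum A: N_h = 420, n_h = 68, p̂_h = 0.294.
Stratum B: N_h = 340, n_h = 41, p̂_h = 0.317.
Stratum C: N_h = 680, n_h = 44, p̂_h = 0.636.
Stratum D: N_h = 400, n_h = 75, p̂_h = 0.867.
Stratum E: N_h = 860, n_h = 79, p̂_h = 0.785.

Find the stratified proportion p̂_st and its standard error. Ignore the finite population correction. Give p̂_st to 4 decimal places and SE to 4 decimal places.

p̂_st ≈ 0.6243, SE ≈ 0.0275

N = 2700; stratum weights W_h = N_h/N.
p̂_st = Σ W_h p̂_h = (420·0.294 + 340·0.317 + 680·0.636 + 400·0.867 + 860·0.785)/2700 = 0.62431
V̂(p̂_st) = Σ W_h² p̂_h(1−p̂_h)/(n_h−1):
  stratum A: (420/2700)²·0.294·0.706/67 = 7.49632e-05
  stratum B: (340/2700)²·0.317·0.683/40 = 8.58322e-05
  stratum C: (680/2700)²·0.636·0.364/43 = 0.000341492
  stratum D: (400/2700)²·0.867·0.133/74 = 3.42004e-05
  stratum E: (860/2700)²·0.785·0.215/78 = 0.000219524
V̂(p̂_st) = 0.000756012; SE = √V̂ = 0.0274957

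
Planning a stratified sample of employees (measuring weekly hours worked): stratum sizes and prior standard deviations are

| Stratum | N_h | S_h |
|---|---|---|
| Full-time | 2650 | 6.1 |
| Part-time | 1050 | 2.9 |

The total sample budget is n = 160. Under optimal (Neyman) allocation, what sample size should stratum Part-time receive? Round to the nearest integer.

Neyman allocation: n_h = n · N_h S_h / Σ N_i S_i, with n = 160.
  stratum Full-time: N_h·S_h = 2650·6.1 = 16165.00
  stratum Part-time: N_h·S_h = 1050·2.9 = 3045.00
Σ N_h S_h = 19210.00
n for stratum Part-time = 160·3045.00/19210.00 = 25.362 → 25

25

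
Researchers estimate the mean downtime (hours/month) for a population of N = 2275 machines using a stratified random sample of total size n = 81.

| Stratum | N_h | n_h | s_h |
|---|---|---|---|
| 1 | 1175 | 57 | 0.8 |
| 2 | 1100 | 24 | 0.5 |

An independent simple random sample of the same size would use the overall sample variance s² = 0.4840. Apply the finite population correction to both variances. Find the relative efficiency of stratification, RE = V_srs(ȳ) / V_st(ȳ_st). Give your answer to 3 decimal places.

V̂(ȳ_st) = Σ W_h² (1 − n_h/N_h) s_h²/n_h, with W_h = N_h/N and N = 2275:
  stratum 1: (1175/2275)²·(1 − 57/1175)·0.8²/57 = 0.00284985
  stratum 2: (1100/2275)²·(1 − 24/1100)·0.5²/24 = 0.00238216
V_st = 0.00523201
V_srs = (1 − 81/2275)·0.4840/81 = 0.00576256
Relative efficiency = V_srs / V_st = 0.00576256/0.00523201 = 1.1014

RE ≈ 1.101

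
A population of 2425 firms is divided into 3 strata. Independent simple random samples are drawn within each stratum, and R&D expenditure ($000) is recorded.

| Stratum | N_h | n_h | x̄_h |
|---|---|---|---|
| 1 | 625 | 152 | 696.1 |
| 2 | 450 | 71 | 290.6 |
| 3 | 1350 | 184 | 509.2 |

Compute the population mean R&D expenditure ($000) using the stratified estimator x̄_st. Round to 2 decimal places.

N = Σ N_h = 2425. Stratum weights W_h = N_h/N.
x̄_st = (625·696.1 + 450·290.6 + 1350·509.2) / 2425 = 516.8052

x̄_st ≈ 516.81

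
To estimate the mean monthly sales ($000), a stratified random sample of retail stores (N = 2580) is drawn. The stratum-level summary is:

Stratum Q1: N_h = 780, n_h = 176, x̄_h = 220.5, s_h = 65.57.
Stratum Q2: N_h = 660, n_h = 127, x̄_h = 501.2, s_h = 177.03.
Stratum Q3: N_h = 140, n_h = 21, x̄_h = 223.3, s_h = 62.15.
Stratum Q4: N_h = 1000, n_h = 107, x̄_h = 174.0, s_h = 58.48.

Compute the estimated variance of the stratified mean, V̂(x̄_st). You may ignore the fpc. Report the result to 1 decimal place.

V̂(x̄_st) = Σ W_h² s_h²/n_h, with W_h = N_h/N and N = 2580:
  stratum Q1: (780/2580)²·65.57²/176 = 2.23279
  stratum Q2: (660/2580)²·177.03²/127 = 16.1487
  stratum Q3: (140/2580)²·62.15²/21 = 0.541601
  stratum Q4: (1000/2580)²·58.48²/107 = 4.80166
V̂(x̄_st) = 23.7248

V̂(x̄_st) ≈ 23.7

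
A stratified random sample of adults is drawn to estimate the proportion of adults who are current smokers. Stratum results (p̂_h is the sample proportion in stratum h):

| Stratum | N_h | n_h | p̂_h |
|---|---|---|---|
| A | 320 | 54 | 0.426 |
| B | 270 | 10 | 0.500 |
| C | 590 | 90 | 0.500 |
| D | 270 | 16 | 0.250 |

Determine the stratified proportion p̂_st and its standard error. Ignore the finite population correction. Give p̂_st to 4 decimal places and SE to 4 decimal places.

N = 1450; stratum weights W_h = N_h/N.
p̂_st = Σ W_h p̂_h = (320·0.426 + 270·0.500 + 590·0.500 + 270·0.250)/1450 = 0.43712
V̂(p̂_st) = Σ W_h² p̂_h(1−p̂_h)/(n_h−1):
  stratum A: (320/1450)²·0.426·0.574/53 = 0.000224703
  stratum B: (270/1450)²·0.500·0.500/9 = 0.000963139
  stratum C: (590/1450)²·0.500·0.500/89 = 0.00046507
  stratum D: (270/1450)²·0.250·0.750/15 = 0.000433413
V̂(p̂_st) = 0.00208632; SE = √V̂ = 0.0456763

p̂_st ≈ 0.4371, SE ≈ 0.0457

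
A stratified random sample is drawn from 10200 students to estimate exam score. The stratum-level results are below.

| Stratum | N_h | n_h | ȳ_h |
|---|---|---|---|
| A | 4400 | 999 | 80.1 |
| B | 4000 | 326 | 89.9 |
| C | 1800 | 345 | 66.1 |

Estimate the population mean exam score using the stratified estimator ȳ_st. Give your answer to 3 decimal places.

ȳ_st ≈ 81.473

N = Σ N_h = 10200. Stratum weights W_h = N_h/N.
ȳ_st = (4400·80.1 + 4000·89.9 + 1800·66.1) / 10200 = 81.47255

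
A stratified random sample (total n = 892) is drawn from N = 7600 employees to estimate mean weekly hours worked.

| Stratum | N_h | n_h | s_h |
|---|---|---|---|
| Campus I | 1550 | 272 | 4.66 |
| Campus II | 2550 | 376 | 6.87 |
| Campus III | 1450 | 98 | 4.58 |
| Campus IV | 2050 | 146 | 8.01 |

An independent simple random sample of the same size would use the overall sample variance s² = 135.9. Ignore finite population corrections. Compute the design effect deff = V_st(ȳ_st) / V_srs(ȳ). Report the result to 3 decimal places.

V̂(ȳ_st) = Σ W_h² s_h²/n_h, with W_h = N_h/N and N = 7600:
  stratum Campus I: (1550/7600)²·4.66²/272 = 0.00332077
  stratum Campus II: (2550/7600)²·6.87²/376 = 0.0141312
  stratum Campus III: (1450/7600)²·4.58²/98 = 0.00779137
  stratum Campus IV: (2050/7600)²·8.01²/146 = 0.0319737
V_st = 0.057217
V_srs = s²/n = 135.9/892 = 0.152354
deff = V_st / V_srs = 0.057217/0.152354 = 0.3756

deff ≈ 0.376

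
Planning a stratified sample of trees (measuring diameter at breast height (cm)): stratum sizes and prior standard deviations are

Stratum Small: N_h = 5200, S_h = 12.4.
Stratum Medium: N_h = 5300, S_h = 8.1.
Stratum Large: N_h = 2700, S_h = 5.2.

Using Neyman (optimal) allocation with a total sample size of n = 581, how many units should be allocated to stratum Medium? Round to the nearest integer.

Neyman allocation: n_h = n · N_h S_h / Σ N_i S_i, with n = 581.
  stratum Small: N_h·S_h = 5200·12.4 = 64480.00
  stratum Medium: N_h·S_h = 5300·8.1 = 42930.00
  stratum Large: N_h·S_h = 2700·5.2 = 14040.00
Σ N_h S_h = 121450.00
n for stratum Medium = 581·42930.00/121450.00 = 205.371 → 205

205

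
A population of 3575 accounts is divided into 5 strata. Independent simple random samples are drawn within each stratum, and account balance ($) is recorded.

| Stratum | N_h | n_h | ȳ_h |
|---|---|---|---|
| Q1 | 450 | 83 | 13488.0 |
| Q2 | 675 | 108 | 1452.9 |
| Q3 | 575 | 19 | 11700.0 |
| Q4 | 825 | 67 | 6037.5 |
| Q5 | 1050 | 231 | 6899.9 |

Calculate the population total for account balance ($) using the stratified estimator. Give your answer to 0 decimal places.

τ̂_st ≈ 26003640

τ̂_st = Σ N_h ȳ_h = 450·13488.0 + 675·1452.9 + 575·11700.0 + 825·6037.5 + 1050·6899.9 = 26003640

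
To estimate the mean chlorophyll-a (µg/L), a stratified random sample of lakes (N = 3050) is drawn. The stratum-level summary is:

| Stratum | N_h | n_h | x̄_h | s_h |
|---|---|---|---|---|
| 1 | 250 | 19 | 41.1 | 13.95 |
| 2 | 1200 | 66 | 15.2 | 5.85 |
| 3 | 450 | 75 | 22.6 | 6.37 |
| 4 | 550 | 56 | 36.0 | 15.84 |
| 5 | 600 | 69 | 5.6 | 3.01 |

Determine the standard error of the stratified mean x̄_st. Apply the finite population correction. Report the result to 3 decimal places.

SE(x̄_st) ≈ 0.533

V̂(x̄_st) = Σ W_h² (1 − n_h/N_h) s_h²/n_h, with W_h = N_h/N and N = 3050:
  stratum 1: (250/3050)²·(1 − 19/250)·13.95²/19 = 0.0635839
  stratum 2: (1200/3050)²·(1 − 66/1200)·5.85²/66 = 0.0758512
  stratum 3: (450/3050)²·(1 − 75/450)·6.37²/75 = 0.00981435
  stratum 4: (550/3050)²·(1 − 56/550)·15.84²/56 = 0.130862
  stratum 5: (600/3050)²·(1 − 69/600)·3.01²/69 = 0.00449707
V̂(x̄_st) = 0.284608
SE(x̄_st) = √0.284608 = 0.533487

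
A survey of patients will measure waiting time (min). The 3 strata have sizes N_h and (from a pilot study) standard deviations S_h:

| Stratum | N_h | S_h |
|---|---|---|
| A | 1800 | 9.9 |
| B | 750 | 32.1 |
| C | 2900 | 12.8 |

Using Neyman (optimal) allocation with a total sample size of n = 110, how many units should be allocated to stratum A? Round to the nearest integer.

Neyman allocation: n_h = n · N_h S_h / Σ N_i S_i, with n = 110.
  stratum A: N_h·S_h = 1800·9.9 = 17820.00
  stratum B: N_h·S_h = 750·32.1 = 24075.00
  stratum C: N_h·S_h = 2900·12.8 = 37120.00
Σ N_h S_h = 79015.00
n for stratum A = 110·17820.00/79015.00 = 24.808 → 25

25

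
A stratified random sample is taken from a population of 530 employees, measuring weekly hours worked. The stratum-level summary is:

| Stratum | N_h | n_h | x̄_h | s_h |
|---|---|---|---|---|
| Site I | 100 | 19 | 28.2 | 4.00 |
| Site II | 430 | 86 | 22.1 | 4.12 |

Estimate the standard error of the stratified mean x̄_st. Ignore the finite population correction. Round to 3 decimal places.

V̂(x̄_st) = Σ W_h² s_h²/n_h, with W_h = N_h/N and N = 530:
  stratum Site I: (100/530)²·4.00²/19 = 0.0299788
  stratum Site II: (430/530)²·4.12²/86 = 0.129922
V̂(x̄_st) = 0.1599
SE(x̄_st) = √0.1599 = 0.399875

SE(x̄_st) ≈ 0.400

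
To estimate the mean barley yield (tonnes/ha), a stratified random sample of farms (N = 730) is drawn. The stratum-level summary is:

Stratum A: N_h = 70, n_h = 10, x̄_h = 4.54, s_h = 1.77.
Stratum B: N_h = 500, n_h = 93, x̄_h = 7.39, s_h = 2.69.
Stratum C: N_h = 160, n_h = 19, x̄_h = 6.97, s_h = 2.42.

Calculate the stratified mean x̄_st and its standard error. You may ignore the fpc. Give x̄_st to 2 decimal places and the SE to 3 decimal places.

x̄_st ≈ 7.02, SE ≈ 0.233

x̄_st = Σ W_h x̄_h = (70·4.54 + 500·7.39 + 160·6.97)/730 = 7.02466
V̂(x̄_st) = Σ W_h² s_h²/n_h, with W_h = N_h/N and N = 730:
  stratum A: (70/730)²·1.77²/10 = 0.00288069
  stratum B: (500/730)²·2.69²/93 = 0.0365019
  stratum C: (160/730)²·2.42²/19 = 0.0148071
V̂(x̄_st) = 0.0541898
SE(x̄_st) = √0.0541898 = 0.232787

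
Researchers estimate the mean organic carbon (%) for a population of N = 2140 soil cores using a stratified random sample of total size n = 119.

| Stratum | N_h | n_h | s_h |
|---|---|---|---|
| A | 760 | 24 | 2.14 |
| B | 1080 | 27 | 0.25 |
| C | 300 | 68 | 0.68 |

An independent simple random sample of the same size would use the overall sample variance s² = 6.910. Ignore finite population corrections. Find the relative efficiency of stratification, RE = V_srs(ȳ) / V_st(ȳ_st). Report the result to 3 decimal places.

V̂(ȳ_st) = Σ W_h² s_h²/n_h, with W_h = N_h/N and N = 2140:
  stratum A: (760/2140)²·2.14²/24 = 0.0240667
  stratum B: (1080/2140)²·0.25²/27 = 0.000589571
  stratum C: (300/2140)²·0.68²/68 = 0.000133636
V_st = 0.0247899
V_srs = s²/n = 6.910/119 = 0.0580672
Relative efficiency = V_srs / V_st = 0.0580672/0.0247899 = 2.3424

RE ≈ 2.342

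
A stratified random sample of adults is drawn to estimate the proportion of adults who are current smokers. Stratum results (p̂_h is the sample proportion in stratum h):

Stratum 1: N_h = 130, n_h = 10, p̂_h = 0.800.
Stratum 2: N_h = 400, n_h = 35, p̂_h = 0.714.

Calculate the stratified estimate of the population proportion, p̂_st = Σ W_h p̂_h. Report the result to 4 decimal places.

p̂_st ≈ 0.7351

N = 530; stratum weights W_h = N_h/N.
p̂_st = Σ W_h p̂_h = (130·0.800 + 400·0.714)/530 = 0.73509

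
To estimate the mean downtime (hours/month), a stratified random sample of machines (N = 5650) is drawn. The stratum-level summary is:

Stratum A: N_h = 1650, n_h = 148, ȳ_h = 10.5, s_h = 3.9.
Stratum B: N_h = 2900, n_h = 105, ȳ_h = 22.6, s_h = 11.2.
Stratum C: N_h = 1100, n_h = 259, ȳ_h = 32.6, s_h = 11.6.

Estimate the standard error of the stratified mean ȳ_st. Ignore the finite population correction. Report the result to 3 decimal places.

V̂(ȳ_st) = Σ W_h² s_h²/n_h, with W_h = N_h/N and N = 5650:
  stratum A: (1650/5650)²·3.9²/148 = 0.00876473
  stratum B: (2900/5650)²·11.2²/105 = 0.314736
  stratum C: (1100/5650)²·11.6²/259 = 0.0196927
V̂(ȳ_st) = 0.343193
SE(ȳ_st) = √0.343193 = 0.585827

SE(ȳ_st) ≈ 0.586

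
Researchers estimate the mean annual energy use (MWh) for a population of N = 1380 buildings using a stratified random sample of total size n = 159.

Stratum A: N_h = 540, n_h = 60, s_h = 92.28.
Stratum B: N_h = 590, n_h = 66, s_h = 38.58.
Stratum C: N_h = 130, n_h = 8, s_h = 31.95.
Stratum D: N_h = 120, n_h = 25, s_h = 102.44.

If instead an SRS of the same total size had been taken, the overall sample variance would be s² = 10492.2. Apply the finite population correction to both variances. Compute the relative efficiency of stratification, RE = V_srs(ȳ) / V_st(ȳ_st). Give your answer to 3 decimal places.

V̂(ȳ_st) = Σ W_h² (1 − n_h/N_h) s_h²/n_h, with W_h = N_h/N and N = 1380:
  stratum A: (540/1380)²·(1 − 60/540)·92.28²/60 = 19.317
  stratum B: (590/1380)²·(1 − 66/590)·38.58²/66 = 3.66105
  stratum C: (130/1380)²·(1 − 8/130)·31.95²/8 = 1.06267
  stratum D: (120/1380)²·(1 − 25/120)·102.44²/25 = 2.51273
V_st = 26.5535
V_srs = (1 − 159/1380)·10492.2/159 = 58.3856
Relative efficiency = V_srs / V_st = 58.3856/26.5535 = 2.1988

RE ≈ 2.199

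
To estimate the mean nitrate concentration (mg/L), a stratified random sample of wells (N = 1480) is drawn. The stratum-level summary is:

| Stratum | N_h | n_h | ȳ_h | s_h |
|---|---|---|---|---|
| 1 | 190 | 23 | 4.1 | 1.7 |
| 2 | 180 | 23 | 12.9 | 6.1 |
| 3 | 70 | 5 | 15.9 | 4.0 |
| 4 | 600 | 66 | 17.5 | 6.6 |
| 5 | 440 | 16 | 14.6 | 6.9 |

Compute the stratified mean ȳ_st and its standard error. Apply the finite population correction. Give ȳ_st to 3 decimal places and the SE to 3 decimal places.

ȳ_st = Σ W_h ȳ_h = (190·4.1 + 180·12.9 + 70·15.9 + 600·17.5 + 440·14.6)/1480 = 14.28243
V̂(ȳ_st) = Σ W_h² (1 − n_h/N_h) s_h²/n_h, with W_h = N_h/N and N = 1480:
  stratum 1: (190/1480)²·(1 − 23/190)·1.7²/23 = 0.00182019
  stratum 2: (180/1480)²·(1 − 23/180)·6.1²/23 = 0.0208728
  stratum 3: (70/1480)²·(1 − 5/70)·4.0²/5 = 0.00664719
  stratum 4: (600/1480)²·(1 − 66/600)·6.6²/66 = 0.0965413
  stratum 5: (440/1480)²·(1 − 16/440)·6.9²/16 = 0.253439
V̂(ȳ_st) = 0.37932
SE(ȳ_st) = √0.37932 = 0.61589

ȳ_st ≈ 14.282, SE ≈ 0.616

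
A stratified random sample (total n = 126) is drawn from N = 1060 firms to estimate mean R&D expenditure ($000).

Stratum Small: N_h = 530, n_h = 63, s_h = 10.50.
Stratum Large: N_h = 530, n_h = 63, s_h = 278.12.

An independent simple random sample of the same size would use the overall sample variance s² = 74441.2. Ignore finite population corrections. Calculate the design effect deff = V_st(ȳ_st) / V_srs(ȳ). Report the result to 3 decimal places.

deff ≈ 0.520

V̂(ȳ_st) = Σ W_h² s_h²/n_h, with W_h = N_h/N and N = 1060:
  stratum Small: (530/1060)²·10.50²/63 = 0.4375
  stratum Large: (530/1060)²·278.12²/63 = 306.947
V_st = 307.385
V_srs = s²/n = 74441.2/126 = 590.803
deff = V_st / V_srs = 307.385/590.803 = 0.5203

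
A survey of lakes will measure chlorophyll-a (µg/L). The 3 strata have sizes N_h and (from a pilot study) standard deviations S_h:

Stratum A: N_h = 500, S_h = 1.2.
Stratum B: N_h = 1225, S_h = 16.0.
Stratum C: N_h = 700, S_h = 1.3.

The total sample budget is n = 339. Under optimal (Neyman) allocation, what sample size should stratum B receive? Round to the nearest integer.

315

Neyman allocation: n_h = n · N_h S_h / Σ N_i S_i, with n = 339.
  stratum A: N_h·S_h = 500·1.2 = 600.00
  stratum B: N_h·S_h = 1225·16.0 = 19600.00
  stratum C: N_h·S_h = 700·1.3 = 910.00
Σ N_h S_h = 21110.00
n for stratum B = 339·19600.00/21110.00 = 314.751 → 315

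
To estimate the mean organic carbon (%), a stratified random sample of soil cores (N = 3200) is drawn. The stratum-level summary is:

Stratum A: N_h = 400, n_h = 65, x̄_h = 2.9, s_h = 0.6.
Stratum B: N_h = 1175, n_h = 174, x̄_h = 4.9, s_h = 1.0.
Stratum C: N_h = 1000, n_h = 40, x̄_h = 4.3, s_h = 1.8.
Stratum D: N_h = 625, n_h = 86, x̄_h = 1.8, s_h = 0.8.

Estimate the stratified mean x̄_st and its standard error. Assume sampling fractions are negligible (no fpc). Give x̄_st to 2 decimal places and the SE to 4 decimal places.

x̄_st = Σ W_h x̄_h = (400·2.9 + 1175·4.9 + 1000·4.3 + 625·1.8)/3200 = 3.85703
V̂(x̄_st) = Σ W_h² s_h²/n_h, with W_h = N_h/N and N = 3200:
  stratum A: (400/3200)²·0.6²/65 = 8.65385e-05
  stratum B: (1175/3200)²·1.0²/174 = 0.000774866
  stratum C: (1000/3200)²·1.8²/40 = 0.00791016
  stratum D: (625/3200)²·0.8²/86 = 0.000283884
V̂(x̄_st) = 0.00905545
SE(x̄_st) = √0.00905545 = 0.0951601

x̄_st ≈ 3.86, SE ≈ 0.0952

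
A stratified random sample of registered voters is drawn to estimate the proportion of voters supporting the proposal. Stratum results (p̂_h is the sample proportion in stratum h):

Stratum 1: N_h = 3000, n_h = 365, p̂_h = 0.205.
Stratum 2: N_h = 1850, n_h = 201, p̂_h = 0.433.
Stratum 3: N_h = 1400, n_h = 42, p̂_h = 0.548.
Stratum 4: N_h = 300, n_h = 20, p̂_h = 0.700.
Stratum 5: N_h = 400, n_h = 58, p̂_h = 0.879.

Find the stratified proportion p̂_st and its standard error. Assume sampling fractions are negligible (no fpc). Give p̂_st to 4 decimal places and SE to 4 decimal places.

p̂_st ≈ 0.3949, SE ≈ 0.0210

N = 6950; stratum weights W_h = N_h/N.
p̂_st = Σ W_h p̂_h = (3000·0.205 + 1850·0.433 + 1400·0.548 + 300·0.700 + 400·0.879)/6950 = 0.39494
V̂(p̂_st) = Σ W_h² p̂_h(1−p̂_h)/(n_h−1):
  stratum 1: (3000/6950)²·0.205·0.795/364 = 8.34243e-05
  stratum 2: (1850/6950)²·0.433·0.567/200 = 8.69791e-05
  stratum 3: (1400/6950)²·0.548·0.452/41 = 0.000245144
  stratum 4: (300/6950)²·0.700·0.300/19 = 2.05939e-05
  stratum 5: (400/6950)²·0.879·0.121/57 = 6.18087e-06
V̂(p̂_st) = 0.000442322; SE = √V̂ = 0.0210315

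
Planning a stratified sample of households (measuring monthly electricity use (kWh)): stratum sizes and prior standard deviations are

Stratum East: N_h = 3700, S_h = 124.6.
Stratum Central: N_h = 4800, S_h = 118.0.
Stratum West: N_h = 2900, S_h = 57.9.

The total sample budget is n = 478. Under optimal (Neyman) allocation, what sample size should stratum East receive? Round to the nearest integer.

Neyman allocation: n_h = n · N_h S_h / Σ N_i S_i, with n = 478.
  stratum East: N_h·S_h = 3700·124.6 = 461020.00
  stratum Central: N_h·S_h = 4800·118.0 = 566400.00
  stratum West: N_h·S_h = 2900·57.9 = 167910.00
Σ N_h S_h = 1195330.00
n for stratum East = 478·461020.00/1195330.00 = 184.357 → 184

184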